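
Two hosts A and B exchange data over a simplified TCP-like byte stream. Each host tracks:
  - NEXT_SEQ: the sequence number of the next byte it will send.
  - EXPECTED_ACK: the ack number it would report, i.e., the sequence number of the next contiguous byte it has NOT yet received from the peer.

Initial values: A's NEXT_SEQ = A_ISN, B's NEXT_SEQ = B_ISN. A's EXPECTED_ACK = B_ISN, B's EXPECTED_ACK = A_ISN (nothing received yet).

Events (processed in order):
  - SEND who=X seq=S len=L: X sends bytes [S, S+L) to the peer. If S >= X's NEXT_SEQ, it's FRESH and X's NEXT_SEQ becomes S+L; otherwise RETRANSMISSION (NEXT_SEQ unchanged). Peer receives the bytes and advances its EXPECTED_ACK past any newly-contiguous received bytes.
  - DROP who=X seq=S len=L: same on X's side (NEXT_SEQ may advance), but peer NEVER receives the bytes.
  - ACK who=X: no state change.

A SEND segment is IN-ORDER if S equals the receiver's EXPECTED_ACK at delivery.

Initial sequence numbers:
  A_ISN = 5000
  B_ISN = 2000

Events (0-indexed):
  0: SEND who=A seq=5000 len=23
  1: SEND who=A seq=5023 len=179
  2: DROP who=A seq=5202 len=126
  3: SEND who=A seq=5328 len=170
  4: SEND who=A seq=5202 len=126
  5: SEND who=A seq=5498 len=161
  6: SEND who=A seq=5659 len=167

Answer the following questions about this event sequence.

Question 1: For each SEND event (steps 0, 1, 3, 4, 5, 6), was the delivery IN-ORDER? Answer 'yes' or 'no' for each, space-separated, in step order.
Answer: yes yes no yes yes yes

Derivation:
Step 0: SEND seq=5000 -> in-order
Step 1: SEND seq=5023 -> in-order
Step 3: SEND seq=5328 -> out-of-order
Step 4: SEND seq=5202 -> in-order
Step 5: SEND seq=5498 -> in-order
Step 6: SEND seq=5659 -> in-order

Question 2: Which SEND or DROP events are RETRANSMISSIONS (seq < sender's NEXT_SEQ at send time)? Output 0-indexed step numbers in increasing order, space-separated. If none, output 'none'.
Step 0: SEND seq=5000 -> fresh
Step 1: SEND seq=5023 -> fresh
Step 2: DROP seq=5202 -> fresh
Step 3: SEND seq=5328 -> fresh
Step 4: SEND seq=5202 -> retransmit
Step 5: SEND seq=5498 -> fresh
Step 6: SEND seq=5659 -> fresh

Answer: 4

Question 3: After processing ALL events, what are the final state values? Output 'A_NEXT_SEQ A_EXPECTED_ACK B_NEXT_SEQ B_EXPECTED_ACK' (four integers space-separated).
Answer: 5826 2000 2000 5826

Derivation:
After event 0: A_seq=5023 A_ack=2000 B_seq=2000 B_ack=5023
After event 1: A_seq=5202 A_ack=2000 B_seq=2000 B_ack=5202
After event 2: A_seq=5328 A_ack=2000 B_seq=2000 B_ack=5202
After event 3: A_seq=5498 A_ack=2000 B_seq=2000 B_ack=5202
After event 4: A_seq=5498 A_ack=2000 B_seq=2000 B_ack=5498
After event 5: A_seq=5659 A_ack=2000 B_seq=2000 B_ack=5659
After event 6: A_seq=5826 A_ack=2000 B_seq=2000 B_ack=5826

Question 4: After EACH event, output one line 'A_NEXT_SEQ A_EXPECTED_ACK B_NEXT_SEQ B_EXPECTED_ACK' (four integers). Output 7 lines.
5023 2000 2000 5023
5202 2000 2000 5202
5328 2000 2000 5202
5498 2000 2000 5202
5498 2000 2000 5498
5659 2000 2000 5659
5826 2000 2000 5826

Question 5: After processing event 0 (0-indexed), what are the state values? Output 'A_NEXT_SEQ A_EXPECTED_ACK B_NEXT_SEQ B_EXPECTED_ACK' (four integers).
After event 0: A_seq=5023 A_ack=2000 B_seq=2000 B_ack=5023

5023 2000 2000 5023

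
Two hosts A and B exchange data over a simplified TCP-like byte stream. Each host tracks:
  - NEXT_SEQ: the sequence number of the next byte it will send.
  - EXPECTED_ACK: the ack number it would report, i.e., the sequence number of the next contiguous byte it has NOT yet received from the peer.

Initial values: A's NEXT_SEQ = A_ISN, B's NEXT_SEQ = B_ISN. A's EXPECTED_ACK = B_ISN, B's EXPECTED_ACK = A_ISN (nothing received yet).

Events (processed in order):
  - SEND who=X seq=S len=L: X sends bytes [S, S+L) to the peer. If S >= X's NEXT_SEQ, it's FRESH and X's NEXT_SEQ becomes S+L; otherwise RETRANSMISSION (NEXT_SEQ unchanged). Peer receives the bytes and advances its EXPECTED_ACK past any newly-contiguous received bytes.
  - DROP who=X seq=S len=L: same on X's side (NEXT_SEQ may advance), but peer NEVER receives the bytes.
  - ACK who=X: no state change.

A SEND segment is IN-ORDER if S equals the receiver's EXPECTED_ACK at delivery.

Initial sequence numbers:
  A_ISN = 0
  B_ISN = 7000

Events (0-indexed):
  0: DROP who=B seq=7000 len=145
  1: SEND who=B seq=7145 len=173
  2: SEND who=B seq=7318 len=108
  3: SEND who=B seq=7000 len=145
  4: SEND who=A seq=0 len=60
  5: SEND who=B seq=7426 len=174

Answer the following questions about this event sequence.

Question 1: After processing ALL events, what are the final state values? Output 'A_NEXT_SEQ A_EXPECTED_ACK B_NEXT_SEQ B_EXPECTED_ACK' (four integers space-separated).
Answer: 60 7600 7600 60

Derivation:
After event 0: A_seq=0 A_ack=7000 B_seq=7145 B_ack=0
After event 1: A_seq=0 A_ack=7000 B_seq=7318 B_ack=0
After event 2: A_seq=0 A_ack=7000 B_seq=7426 B_ack=0
After event 3: A_seq=0 A_ack=7426 B_seq=7426 B_ack=0
After event 4: A_seq=60 A_ack=7426 B_seq=7426 B_ack=60
After event 5: A_seq=60 A_ack=7600 B_seq=7600 B_ack=60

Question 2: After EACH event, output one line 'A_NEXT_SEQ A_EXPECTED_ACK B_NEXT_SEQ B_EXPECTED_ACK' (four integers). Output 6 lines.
0 7000 7145 0
0 7000 7318 0
0 7000 7426 0
0 7426 7426 0
60 7426 7426 60
60 7600 7600 60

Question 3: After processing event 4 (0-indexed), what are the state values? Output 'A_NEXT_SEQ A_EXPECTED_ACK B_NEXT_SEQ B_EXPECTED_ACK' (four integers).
After event 0: A_seq=0 A_ack=7000 B_seq=7145 B_ack=0
After event 1: A_seq=0 A_ack=7000 B_seq=7318 B_ack=0
After event 2: A_seq=0 A_ack=7000 B_seq=7426 B_ack=0
After event 3: A_seq=0 A_ack=7426 B_seq=7426 B_ack=0
After event 4: A_seq=60 A_ack=7426 B_seq=7426 B_ack=60

60 7426 7426 60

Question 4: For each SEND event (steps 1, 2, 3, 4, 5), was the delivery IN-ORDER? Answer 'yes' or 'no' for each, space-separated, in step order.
Step 1: SEND seq=7145 -> out-of-order
Step 2: SEND seq=7318 -> out-of-order
Step 3: SEND seq=7000 -> in-order
Step 4: SEND seq=0 -> in-order
Step 5: SEND seq=7426 -> in-order

Answer: no no yes yes yes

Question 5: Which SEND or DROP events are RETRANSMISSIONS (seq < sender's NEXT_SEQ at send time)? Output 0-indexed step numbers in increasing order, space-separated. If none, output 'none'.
Answer: 3

Derivation:
Step 0: DROP seq=7000 -> fresh
Step 1: SEND seq=7145 -> fresh
Step 2: SEND seq=7318 -> fresh
Step 3: SEND seq=7000 -> retransmit
Step 4: SEND seq=0 -> fresh
Step 5: SEND seq=7426 -> fresh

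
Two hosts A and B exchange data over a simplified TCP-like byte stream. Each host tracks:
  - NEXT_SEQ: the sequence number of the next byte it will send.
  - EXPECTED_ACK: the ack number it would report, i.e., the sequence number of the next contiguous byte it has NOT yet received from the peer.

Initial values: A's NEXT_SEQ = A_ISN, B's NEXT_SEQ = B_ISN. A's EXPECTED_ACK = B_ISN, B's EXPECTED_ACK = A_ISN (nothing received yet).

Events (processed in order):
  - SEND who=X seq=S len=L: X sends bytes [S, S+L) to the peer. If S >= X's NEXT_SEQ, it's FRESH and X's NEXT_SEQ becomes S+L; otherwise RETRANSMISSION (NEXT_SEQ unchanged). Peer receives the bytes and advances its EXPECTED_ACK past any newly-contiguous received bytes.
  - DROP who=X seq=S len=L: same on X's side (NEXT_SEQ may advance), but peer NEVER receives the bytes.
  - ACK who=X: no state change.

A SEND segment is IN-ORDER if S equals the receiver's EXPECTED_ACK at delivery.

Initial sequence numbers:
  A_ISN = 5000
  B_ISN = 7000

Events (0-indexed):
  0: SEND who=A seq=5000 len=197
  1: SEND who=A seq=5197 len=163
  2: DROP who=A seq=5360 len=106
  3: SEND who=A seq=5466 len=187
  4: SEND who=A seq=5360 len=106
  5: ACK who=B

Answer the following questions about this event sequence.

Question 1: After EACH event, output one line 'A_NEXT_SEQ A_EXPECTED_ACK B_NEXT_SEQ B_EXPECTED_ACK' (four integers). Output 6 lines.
5197 7000 7000 5197
5360 7000 7000 5360
5466 7000 7000 5360
5653 7000 7000 5360
5653 7000 7000 5653
5653 7000 7000 5653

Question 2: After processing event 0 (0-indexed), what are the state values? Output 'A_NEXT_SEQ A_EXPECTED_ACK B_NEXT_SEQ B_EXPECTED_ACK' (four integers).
After event 0: A_seq=5197 A_ack=7000 B_seq=7000 B_ack=5197

5197 7000 7000 5197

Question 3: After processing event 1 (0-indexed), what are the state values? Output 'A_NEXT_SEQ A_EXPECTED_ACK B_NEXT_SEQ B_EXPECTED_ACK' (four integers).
After event 0: A_seq=5197 A_ack=7000 B_seq=7000 B_ack=5197
After event 1: A_seq=5360 A_ack=7000 B_seq=7000 B_ack=5360

5360 7000 7000 5360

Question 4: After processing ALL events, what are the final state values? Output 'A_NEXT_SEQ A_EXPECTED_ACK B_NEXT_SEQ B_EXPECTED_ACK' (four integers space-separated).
Answer: 5653 7000 7000 5653

Derivation:
After event 0: A_seq=5197 A_ack=7000 B_seq=7000 B_ack=5197
After event 1: A_seq=5360 A_ack=7000 B_seq=7000 B_ack=5360
After event 2: A_seq=5466 A_ack=7000 B_seq=7000 B_ack=5360
After event 3: A_seq=5653 A_ack=7000 B_seq=7000 B_ack=5360
After event 4: A_seq=5653 A_ack=7000 B_seq=7000 B_ack=5653
After event 5: A_seq=5653 A_ack=7000 B_seq=7000 B_ack=5653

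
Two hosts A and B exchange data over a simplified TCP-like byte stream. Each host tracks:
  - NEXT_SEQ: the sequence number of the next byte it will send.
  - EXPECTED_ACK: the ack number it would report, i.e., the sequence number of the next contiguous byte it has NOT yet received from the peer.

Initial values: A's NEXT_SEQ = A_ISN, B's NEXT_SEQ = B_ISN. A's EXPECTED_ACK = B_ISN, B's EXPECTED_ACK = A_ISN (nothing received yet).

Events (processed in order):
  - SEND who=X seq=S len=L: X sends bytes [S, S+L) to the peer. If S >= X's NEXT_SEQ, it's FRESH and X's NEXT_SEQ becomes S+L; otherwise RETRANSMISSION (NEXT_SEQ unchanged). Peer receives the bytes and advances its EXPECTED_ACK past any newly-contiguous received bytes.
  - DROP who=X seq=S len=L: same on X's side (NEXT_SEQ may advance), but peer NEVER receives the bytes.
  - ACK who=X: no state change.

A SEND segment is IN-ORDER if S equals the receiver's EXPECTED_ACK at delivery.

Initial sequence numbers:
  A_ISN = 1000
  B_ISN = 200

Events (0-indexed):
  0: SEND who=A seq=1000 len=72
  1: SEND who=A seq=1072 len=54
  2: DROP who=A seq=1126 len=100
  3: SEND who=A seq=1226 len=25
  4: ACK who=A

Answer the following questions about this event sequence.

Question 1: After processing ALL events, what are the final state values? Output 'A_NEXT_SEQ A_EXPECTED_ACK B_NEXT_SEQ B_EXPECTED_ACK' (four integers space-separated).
Answer: 1251 200 200 1126

Derivation:
After event 0: A_seq=1072 A_ack=200 B_seq=200 B_ack=1072
After event 1: A_seq=1126 A_ack=200 B_seq=200 B_ack=1126
After event 2: A_seq=1226 A_ack=200 B_seq=200 B_ack=1126
After event 3: A_seq=1251 A_ack=200 B_seq=200 B_ack=1126
After event 4: A_seq=1251 A_ack=200 B_seq=200 B_ack=1126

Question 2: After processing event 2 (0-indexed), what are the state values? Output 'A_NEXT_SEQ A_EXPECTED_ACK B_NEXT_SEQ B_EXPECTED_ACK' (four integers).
After event 0: A_seq=1072 A_ack=200 B_seq=200 B_ack=1072
After event 1: A_seq=1126 A_ack=200 B_seq=200 B_ack=1126
After event 2: A_seq=1226 A_ack=200 B_seq=200 B_ack=1126

1226 200 200 1126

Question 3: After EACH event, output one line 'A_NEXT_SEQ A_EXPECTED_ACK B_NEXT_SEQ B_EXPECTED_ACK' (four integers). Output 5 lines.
1072 200 200 1072
1126 200 200 1126
1226 200 200 1126
1251 200 200 1126
1251 200 200 1126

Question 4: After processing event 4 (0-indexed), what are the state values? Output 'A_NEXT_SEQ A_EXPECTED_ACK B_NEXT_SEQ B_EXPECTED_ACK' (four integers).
After event 0: A_seq=1072 A_ack=200 B_seq=200 B_ack=1072
After event 1: A_seq=1126 A_ack=200 B_seq=200 B_ack=1126
After event 2: A_seq=1226 A_ack=200 B_seq=200 B_ack=1126
After event 3: A_seq=1251 A_ack=200 B_seq=200 B_ack=1126
After event 4: A_seq=1251 A_ack=200 B_seq=200 B_ack=1126

1251 200 200 1126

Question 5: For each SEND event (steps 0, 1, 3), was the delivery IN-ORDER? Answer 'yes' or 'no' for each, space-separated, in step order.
Step 0: SEND seq=1000 -> in-order
Step 1: SEND seq=1072 -> in-order
Step 3: SEND seq=1226 -> out-of-order

Answer: yes yes no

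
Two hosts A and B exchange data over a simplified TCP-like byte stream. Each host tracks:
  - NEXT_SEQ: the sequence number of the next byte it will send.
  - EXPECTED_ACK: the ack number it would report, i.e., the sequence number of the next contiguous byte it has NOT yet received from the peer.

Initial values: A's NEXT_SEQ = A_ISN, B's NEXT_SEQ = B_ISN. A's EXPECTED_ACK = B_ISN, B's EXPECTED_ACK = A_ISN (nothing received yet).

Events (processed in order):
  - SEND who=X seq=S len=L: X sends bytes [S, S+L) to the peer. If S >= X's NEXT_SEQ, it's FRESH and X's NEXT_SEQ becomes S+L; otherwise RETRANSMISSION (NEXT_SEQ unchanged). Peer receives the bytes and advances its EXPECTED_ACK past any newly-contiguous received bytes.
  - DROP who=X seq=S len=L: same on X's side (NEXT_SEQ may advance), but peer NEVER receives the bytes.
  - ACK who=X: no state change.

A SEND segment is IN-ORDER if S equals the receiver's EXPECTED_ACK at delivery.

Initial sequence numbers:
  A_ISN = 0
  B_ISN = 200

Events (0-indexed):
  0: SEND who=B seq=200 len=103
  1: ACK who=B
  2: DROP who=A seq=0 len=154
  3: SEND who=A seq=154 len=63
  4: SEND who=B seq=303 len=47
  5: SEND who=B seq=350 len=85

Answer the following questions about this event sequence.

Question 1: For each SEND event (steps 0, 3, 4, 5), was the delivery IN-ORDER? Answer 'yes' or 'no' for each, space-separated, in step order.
Answer: yes no yes yes

Derivation:
Step 0: SEND seq=200 -> in-order
Step 3: SEND seq=154 -> out-of-order
Step 4: SEND seq=303 -> in-order
Step 5: SEND seq=350 -> in-order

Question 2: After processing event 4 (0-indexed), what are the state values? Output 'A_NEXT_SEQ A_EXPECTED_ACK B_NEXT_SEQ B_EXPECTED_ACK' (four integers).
After event 0: A_seq=0 A_ack=303 B_seq=303 B_ack=0
After event 1: A_seq=0 A_ack=303 B_seq=303 B_ack=0
After event 2: A_seq=154 A_ack=303 B_seq=303 B_ack=0
After event 3: A_seq=217 A_ack=303 B_seq=303 B_ack=0
After event 4: A_seq=217 A_ack=350 B_seq=350 B_ack=0

217 350 350 0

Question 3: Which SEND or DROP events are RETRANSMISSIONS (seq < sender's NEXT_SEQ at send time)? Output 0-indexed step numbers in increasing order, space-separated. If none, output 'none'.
Step 0: SEND seq=200 -> fresh
Step 2: DROP seq=0 -> fresh
Step 3: SEND seq=154 -> fresh
Step 4: SEND seq=303 -> fresh
Step 5: SEND seq=350 -> fresh

Answer: none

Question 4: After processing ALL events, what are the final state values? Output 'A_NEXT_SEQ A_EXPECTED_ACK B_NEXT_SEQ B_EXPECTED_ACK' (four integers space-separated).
Answer: 217 435 435 0

Derivation:
After event 0: A_seq=0 A_ack=303 B_seq=303 B_ack=0
After event 1: A_seq=0 A_ack=303 B_seq=303 B_ack=0
After event 2: A_seq=154 A_ack=303 B_seq=303 B_ack=0
After event 3: A_seq=217 A_ack=303 B_seq=303 B_ack=0
After event 4: A_seq=217 A_ack=350 B_seq=350 B_ack=0
After event 5: A_seq=217 A_ack=435 B_seq=435 B_ack=0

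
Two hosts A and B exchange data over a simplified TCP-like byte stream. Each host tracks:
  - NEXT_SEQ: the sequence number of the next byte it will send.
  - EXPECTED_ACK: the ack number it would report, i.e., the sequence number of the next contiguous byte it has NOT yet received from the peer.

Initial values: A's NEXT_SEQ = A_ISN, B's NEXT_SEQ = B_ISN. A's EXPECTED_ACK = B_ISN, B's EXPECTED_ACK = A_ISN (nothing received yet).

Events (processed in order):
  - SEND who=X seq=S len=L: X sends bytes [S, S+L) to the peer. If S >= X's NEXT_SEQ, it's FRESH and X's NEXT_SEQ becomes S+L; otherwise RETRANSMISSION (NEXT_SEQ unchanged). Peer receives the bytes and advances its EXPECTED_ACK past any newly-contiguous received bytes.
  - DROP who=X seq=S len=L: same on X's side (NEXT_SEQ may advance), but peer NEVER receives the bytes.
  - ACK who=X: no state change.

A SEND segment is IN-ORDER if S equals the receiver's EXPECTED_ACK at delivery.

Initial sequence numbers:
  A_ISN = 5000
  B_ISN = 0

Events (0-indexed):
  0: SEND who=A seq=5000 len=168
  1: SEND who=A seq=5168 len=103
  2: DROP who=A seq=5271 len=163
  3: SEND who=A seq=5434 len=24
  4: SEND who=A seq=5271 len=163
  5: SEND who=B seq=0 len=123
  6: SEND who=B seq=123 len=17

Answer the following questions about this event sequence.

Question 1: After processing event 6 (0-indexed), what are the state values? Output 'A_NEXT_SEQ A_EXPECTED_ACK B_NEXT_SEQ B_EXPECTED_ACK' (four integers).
After event 0: A_seq=5168 A_ack=0 B_seq=0 B_ack=5168
After event 1: A_seq=5271 A_ack=0 B_seq=0 B_ack=5271
After event 2: A_seq=5434 A_ack=0 B_seq=0 B_ack=5271
After event 3: A_seq=5458 A_ack=0 B_seq=0 B_ack=5271
After event 4: A_seq=5458 A_ack=0 B_seq=0 B_ack=5458
After event 5: A_seq=5458 A_ack=123 B_seq=123 B_ack=5458
After event 6: A_seq=5458 A_ack=140 B_seq=140 B_ack=5458

5458 140 140 5458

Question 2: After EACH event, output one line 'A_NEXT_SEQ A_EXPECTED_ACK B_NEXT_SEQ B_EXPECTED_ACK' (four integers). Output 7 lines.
5168 0 0 5168
5271 0 0 5271
5434 0 0 5271
5458 0 0 5271
5458 0 0 5458
5458 123 123 5458
5458 140 140 5458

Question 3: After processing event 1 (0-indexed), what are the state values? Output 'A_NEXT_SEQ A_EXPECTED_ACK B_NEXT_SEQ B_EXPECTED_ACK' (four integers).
After event 0: A_seq=5168 A_ack=0 B_seq=0 B_ack=5168
After event 1: A_seq=5271 A_ack=0 B_seq=0 B_ack=5271

5271 0 0 5271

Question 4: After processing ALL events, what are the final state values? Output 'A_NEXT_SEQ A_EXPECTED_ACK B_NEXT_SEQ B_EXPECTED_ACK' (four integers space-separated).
Answer: 5458 140 140 5458

Derivation:
After event 0: A_seq=5168 A_ack=0 B_seq=0 B_ack=5168
After event 1: A_seq=5271 A_ack=0 B_seq=0 B_ack=5271
After event 2: A_seq=5434 A_ack=0 B_seq=0 B_ack=5271
After event 3: A_seq=5458 A_ack=0 B_seq=0 B_ack=5271
After event 4: A_seq=5458 A_ack=0 B_seq=0 B_ack=5458
After event 5: A_seq=5458 A_ack=123 B_seq=123 B_ack=5458
After event 6: A_seq=5458 A_ack=140 B_seq=140 B_ack=5458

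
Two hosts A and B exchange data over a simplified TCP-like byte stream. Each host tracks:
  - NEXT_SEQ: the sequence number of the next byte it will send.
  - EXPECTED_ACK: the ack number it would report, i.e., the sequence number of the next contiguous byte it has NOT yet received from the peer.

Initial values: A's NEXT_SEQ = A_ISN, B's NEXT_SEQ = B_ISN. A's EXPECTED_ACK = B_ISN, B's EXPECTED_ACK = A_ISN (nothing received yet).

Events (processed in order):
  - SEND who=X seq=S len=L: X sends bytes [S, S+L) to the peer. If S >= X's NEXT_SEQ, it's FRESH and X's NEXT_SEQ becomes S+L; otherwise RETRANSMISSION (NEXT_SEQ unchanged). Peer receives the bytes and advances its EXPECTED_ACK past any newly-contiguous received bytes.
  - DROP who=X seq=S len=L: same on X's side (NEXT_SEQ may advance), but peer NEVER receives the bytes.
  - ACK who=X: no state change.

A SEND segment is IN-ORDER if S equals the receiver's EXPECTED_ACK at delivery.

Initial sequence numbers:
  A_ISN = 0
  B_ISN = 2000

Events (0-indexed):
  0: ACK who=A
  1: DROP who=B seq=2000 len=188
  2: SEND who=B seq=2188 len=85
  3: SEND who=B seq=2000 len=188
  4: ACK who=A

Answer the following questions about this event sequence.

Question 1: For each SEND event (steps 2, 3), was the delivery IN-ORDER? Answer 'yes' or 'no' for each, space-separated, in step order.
Answer: no yes

Derivation:
Step 2: SEND seq=2188 -> out-of-order
Step 3: SEND seq=2000 -> in-order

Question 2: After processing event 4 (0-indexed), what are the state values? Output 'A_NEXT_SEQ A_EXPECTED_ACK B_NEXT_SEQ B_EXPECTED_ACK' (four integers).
After event 0: A_seq=0 A_ack=2000 B_seq=2000 B_ack=0
After event 1: A_seq=0 A_ack=2000 B_seq=2188 B_ack=0
After event 2: A_seq=0 A_ack=2000 B_seq=2273 B_ack=0
After event 3: A_seq=0 A_ack=2273 B_seq=2273 B_ack=0
After event 4: A_seq=0 A_ack=2273 B_seq=2273 B_ack=0

0 2273 2273 0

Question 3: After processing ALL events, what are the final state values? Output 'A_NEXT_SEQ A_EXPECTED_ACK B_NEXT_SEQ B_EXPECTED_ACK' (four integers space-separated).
Answer: 0 2273 2273 0

Derivation:
After event 0: A_seq=0 A_ack=2000 B_seq=2000 B_ack=0
After event 1: A_seq=0 A_ack=2000 B_seq=2188 B_ack=0
After event 2: A_seq=0 A_ack=2000 B_seq=2273 B_ack=0
After event 3: A_seq=0 A_ack=2273 B_seq=2273 B_ack=0
After event 4: A_seq=0 A_ack=2273 B_seq=2273 B_ack=0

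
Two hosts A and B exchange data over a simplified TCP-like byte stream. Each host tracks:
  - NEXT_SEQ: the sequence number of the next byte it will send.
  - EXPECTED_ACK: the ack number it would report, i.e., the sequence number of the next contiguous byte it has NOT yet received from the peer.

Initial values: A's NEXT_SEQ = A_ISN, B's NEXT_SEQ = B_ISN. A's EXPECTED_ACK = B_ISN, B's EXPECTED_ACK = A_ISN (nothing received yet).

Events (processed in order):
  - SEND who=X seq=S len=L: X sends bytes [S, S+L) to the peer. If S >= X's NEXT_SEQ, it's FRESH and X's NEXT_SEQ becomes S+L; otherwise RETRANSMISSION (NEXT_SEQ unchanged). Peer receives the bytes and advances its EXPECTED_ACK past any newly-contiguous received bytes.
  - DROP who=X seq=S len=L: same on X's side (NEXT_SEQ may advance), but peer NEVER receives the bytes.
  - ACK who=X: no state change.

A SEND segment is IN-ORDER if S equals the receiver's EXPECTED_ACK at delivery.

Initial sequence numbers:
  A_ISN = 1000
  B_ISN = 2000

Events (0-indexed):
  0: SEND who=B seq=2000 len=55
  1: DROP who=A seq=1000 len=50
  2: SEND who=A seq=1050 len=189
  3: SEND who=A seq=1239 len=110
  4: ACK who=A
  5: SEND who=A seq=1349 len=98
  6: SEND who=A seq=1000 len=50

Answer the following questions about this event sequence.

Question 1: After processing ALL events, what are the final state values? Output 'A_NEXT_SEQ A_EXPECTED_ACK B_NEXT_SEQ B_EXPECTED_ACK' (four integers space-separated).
Answer: 1447 2055 2055 1447

Derivation:
After event 0: A_seq=1000 A_ack=2055 B_seq=2055 B_ack=1000
After event 1: A_seq=1050 A_ack=2055 B_seq=2055 B_ack=1000
After event 2: A_seq=1239 A_ack=2055 B_seq=2055 B_ack=1000
After event 3: A_seq=1349 A_ack=2055 B_seq=2055 B_ack=1000
After event 4: A_seq=1349 A_ack=2055 B_seq=2055 B_ack=1000
After event 5: A_seq=1447 A_ack=2055 B_seq=2055 B_ack=1000
After event 6: A_seq=1447 A_ack=2055 B_seq=2055 B_ack=1447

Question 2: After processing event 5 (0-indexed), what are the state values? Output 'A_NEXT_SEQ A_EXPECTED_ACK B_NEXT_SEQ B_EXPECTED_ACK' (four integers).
After event 0: A_seq=1000 A_ack=2055 B_seq=2055 B_ack=1000
After event 1: A_seq=1050 A_ack=2055 B_seq=2055 B_ack=1000
After event 2: A_seq=1239 A_ack=2055 B_seq=2055 B_ack=1000
After event 3: A_seq=1349 A_ack=2055 B_seq=2055 B_ack=1000
After event 4: A_seq=1349 A_ack=2055 B_seq=2055 B_ack=1000
After event 5: A_seq=1447 A_ack=2055 B_seq=2055 B_ack=1000

1447 2055 2055 1000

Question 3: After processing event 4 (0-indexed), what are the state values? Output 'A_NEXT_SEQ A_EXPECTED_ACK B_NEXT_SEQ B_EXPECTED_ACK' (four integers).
After event 0: A_seq=1000 A_ack=2055 B_seq=2055 B_ack=1000
After event 1: A_seq=1050 A_ack=2055 B_seq=2055 B_ack=1000
After event 2: A_seq=1239 A_ack=2055 B_seq=2055 B_ack=1000
After event 3: A_seq=1349 A_ack=2055 B_seq=2055 B_ack=1000
After event 4: A_seq=1349 A_ack=2055 B_seq=2055 B_ack=1000

1349 2055 2055 1000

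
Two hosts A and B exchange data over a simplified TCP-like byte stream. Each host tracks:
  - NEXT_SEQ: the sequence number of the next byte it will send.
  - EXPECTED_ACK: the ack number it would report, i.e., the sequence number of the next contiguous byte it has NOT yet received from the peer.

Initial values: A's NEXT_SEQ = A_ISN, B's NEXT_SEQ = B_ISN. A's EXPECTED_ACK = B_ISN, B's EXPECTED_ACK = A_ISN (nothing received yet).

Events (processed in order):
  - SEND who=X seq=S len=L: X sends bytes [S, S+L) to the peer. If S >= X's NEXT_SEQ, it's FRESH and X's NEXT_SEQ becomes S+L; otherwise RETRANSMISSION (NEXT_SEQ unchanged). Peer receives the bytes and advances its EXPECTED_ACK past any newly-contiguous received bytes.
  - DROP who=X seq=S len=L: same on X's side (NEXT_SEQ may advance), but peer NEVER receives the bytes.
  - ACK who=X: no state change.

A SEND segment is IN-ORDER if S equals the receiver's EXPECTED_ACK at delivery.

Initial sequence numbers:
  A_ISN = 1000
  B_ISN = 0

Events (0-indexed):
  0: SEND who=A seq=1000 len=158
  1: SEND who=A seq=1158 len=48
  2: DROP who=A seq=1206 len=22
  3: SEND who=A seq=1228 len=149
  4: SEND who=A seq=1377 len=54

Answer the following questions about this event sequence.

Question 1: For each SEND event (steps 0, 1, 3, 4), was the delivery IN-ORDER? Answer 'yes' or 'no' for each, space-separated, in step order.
Answer: yes yes no no

Derivation:
Step 0: SEND seq=1000 -> in-order
Step 1: SEND seq=1158 -> in-order
Step 3: SEND seq=1228 -> out-of-order
Step 4: SEND seq=1377 -> out-of-order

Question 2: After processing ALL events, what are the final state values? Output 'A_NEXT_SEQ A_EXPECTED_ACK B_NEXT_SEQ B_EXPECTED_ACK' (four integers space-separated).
After event 0: A_seq=1158 A_ack=0 B_seq=0 B_ack=1158
After event 1: A_seq=1206 A_ack=0 B_seq=0 B_ack=1206
After event 2: A_seq=1228 A_ack=0 B_seq=0 B_ack=1206
After event 3: A_seq=1377 A_ack=0 B_seq=0 B_ack=1206
After event 4: A_seq=1431 A_ack=0 B_seq=0 B_ack=1206

Answer: 1431 0 0 1206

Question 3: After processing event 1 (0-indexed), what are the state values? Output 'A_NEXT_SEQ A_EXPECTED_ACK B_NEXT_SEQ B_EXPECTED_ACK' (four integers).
After event 0: A_seq=1158 A_ack=0 B_seq=0 B_ack=1158
After event 1: A_seq=1206 A_ack=0 B_seq=0 B_ack=1206

1206 0 0 1206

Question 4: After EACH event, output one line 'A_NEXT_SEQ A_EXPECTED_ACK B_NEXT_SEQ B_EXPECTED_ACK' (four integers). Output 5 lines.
1158 0 0 1158
1206 0 0 1206
1228 0 0 1206
1377 0 0 1206
1431 0 0 1206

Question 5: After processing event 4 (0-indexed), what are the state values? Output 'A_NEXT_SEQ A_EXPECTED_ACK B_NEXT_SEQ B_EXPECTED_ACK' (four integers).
After event 0: A_seq=1158 A_ack=0 B_seq=0 B_ack=1158
After event 1: A_seq=1206 A_ack=0 B_seq=0 B_ack=1206
After event 2: A_seq=1228 A_ack=0 B_seq=0 B_ack=1206
After event 3: A_seq=1377 A_ack=0 B_seq=0 B_ack=1206
After event 4: A_seq=1431 A_ack=0 B_seq=0 B_ack=1206

1431 0 0 1206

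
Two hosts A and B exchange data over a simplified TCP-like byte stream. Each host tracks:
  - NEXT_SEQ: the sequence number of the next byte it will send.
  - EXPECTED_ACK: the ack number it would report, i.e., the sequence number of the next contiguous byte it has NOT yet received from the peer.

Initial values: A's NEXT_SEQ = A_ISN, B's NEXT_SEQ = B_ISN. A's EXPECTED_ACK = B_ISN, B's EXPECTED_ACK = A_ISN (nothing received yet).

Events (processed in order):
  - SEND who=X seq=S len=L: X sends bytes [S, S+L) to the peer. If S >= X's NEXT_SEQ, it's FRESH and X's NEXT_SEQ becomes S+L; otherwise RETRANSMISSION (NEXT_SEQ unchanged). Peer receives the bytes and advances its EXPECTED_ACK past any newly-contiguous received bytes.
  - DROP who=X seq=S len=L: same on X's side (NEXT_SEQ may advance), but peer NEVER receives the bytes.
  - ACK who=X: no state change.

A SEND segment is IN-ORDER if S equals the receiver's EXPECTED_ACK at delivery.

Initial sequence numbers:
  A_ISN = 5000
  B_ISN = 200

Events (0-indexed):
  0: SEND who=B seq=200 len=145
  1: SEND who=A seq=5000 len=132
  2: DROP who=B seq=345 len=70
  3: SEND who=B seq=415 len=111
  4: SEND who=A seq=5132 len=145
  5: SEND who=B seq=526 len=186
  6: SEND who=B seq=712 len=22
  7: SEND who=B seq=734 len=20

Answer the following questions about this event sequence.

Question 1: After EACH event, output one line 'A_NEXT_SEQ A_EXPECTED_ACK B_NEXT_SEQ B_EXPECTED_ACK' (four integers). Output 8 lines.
5000 345 345 5000
5132 345 345 5132
5132 345 415 5132
5132 345 526 5132
5277 345 526 5277
5277 345 712 5277
5277 345 734 5277
5277 345 754 5277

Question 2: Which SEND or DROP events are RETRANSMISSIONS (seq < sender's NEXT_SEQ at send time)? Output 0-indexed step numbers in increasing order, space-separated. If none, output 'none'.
Step 0: SEND seq=200 -> fresh
Step 1: SEND seq=5000 -> fresh
Step 2: DROP seq=345 -> fresh
Step 3: SEND seq=415 -> fresh
Step 4: SEND seq=5132 -> fresh
Step 5: SEND seq=526 -> fresh
Step 6: SEND seq=712 -> fresh
Step 7: SEND seq=734 -> fresh

Answer: none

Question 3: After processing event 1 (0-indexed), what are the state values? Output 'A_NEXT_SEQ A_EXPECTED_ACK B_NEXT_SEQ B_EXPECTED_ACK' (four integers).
After event 0: A_seq=5000 A_ack=345 B_seq=345 B_ack=5000
After event 1: A_seq=5132 A_ack=345 B_seq=345 B_ack=5132

5132 345 345 5132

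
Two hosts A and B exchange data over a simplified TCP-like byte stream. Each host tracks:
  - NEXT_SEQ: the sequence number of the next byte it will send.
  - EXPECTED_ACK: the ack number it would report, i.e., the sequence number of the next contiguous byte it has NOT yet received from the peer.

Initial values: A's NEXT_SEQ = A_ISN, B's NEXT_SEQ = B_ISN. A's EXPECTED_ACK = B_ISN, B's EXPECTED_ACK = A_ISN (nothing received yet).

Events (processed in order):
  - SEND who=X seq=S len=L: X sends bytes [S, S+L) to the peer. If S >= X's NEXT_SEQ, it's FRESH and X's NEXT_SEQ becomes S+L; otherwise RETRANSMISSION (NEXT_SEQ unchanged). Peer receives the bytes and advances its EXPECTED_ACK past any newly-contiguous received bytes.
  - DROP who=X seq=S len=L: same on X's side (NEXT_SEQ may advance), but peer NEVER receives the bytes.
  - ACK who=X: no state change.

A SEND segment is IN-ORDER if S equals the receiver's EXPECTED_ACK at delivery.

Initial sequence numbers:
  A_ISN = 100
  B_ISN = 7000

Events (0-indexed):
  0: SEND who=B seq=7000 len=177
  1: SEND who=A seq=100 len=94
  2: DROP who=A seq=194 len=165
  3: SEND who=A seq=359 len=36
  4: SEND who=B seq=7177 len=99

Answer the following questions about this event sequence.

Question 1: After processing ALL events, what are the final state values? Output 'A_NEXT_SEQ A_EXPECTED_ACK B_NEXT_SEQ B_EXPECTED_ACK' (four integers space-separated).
Answer: 395 7276 7276 194

Derivation:
After event 0: A_seq=100 A_ack=7177 B_seq=7177 B_ack=100
After event 1: A_seq=194 A_ack=7177 B_seq=7177 B_ack=194
After event 2: A_seq=359 A_ack=7177 B_seq=7177 B_ack=194
After event 3: A_seq=395 A_ack=7177 B_seq=7177 B_ack=194
After event 4: A_seq=395 A_ack=7276 B_seq=7276 B_ack=194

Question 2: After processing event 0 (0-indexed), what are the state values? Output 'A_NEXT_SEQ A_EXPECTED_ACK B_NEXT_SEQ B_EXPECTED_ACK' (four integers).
After event 0: A_seq=100 A_ack=7177 B_seq=7177 B_ack=100

100 7177 7177 100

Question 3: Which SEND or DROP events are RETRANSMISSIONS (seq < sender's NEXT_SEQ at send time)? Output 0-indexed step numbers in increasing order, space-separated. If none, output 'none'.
Answer: none

Derivation:
Step 0: SEND seq=7000 -> fresh
Step 1: SEND seq=100 -> fresh
Step 2: DROP seq=194 -> fresh
Step 3: SEND seq=359 -> fresh
Step 4: SEND seq=7177 -> fresh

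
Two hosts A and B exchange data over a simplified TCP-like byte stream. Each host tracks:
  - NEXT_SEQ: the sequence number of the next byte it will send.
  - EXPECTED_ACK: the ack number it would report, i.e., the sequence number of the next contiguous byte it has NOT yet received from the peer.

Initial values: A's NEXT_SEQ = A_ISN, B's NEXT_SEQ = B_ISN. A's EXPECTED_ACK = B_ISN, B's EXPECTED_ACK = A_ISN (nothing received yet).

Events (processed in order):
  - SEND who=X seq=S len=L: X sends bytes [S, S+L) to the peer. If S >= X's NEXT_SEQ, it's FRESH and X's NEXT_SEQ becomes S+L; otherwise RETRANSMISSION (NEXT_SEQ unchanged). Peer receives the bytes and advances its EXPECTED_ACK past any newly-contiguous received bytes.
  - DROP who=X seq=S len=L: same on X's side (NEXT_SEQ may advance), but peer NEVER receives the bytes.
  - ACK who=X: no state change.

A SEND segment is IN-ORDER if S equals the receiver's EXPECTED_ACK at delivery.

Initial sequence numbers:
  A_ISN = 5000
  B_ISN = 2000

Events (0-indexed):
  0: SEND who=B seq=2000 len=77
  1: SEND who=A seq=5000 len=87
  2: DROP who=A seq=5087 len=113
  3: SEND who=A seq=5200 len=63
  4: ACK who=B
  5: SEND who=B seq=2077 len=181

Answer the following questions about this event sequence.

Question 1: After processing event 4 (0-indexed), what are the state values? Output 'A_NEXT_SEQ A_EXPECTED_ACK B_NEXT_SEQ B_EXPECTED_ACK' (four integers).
After event 0: A_seq=5000 A_ack=2077 B_seq=2077 B_ack=5000
After event 1: A_seq=5087 A_ack=2077 B_seq=2077 B_ack=5087
After event 2: A_seq=5200 A_ack=2077 B_seq=2077 B_ack=5087
After event 3: A_seq=5263 A_ack=2077 B_seq=2077 B_ack=5087
After event 4: A_seq=5263 A_ack=2077 B_seq=2077 B_ack=5087

5263 2077 2077 5087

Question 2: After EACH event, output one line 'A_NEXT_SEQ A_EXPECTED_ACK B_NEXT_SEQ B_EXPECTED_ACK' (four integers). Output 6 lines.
5000 2077 2077 5000
5087 2077 2077 5087
5200 2077 2077 5087
5263 2077 2077 5087
5263 2077 2077 5087
5263 2258 2258 5087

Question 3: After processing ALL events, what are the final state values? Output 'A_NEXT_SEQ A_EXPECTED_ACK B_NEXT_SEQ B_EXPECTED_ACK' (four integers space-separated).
Answer: 5263 2258 2258 5087

Derivation:
After event 0: A_seq=5000 A_ack=2077 B_seq=2077 B_ack=5000
After event 1: A_seq=5087 A_ack=2077 B_seq=2077 B_ack=5087
After event 2: A_seq=5200 A_ack=2077 B_seq=2077 B_ack=5087
After event 3: A_seq=5263 A_ack=2077 B_seq=2077 B_ack=5087
After event 4: A_seq=5263 A_ack=2077 B_seq=2077 B_ack=5087
After event 5: A_seq=5263 A_ack=2258 B_seq=2258 B_ack=5087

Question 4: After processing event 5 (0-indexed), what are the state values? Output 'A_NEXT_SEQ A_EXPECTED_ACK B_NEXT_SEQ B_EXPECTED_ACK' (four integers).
After event 0: A_seq=5000 A_ack=2077 B_seq=2077 B_ack=5000
After event 1: A_seq=5087 A_ack=2077 B_seq=2077 B_ack=5087
After event 2: A_seq=5200 A_ack=2077 B_seq=2077 B_ack=5087
After event 3: A_seq=5263 A_ack=2077 B_seq=2077 B_ack=5087
After event 4: A_seq=5263 A_ack=2077 B_seq=2077 B_ack=5087
After event 5: A_seq=5263 A_ack=2258 B_seq=2258 B_ack=5087

5263 2258 2258 5087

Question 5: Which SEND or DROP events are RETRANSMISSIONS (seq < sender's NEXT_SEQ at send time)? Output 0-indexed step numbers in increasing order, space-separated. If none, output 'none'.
Step 0: SEND seq=2000 -> fresh
Step 1: SEND seq=5000 -> fresh
Step 2: DROP seq=5087 -> fresh
Step 3: SEND seq=5200 -> fresh
Step 5: SEND seq=2077 -> fresh

Answer: none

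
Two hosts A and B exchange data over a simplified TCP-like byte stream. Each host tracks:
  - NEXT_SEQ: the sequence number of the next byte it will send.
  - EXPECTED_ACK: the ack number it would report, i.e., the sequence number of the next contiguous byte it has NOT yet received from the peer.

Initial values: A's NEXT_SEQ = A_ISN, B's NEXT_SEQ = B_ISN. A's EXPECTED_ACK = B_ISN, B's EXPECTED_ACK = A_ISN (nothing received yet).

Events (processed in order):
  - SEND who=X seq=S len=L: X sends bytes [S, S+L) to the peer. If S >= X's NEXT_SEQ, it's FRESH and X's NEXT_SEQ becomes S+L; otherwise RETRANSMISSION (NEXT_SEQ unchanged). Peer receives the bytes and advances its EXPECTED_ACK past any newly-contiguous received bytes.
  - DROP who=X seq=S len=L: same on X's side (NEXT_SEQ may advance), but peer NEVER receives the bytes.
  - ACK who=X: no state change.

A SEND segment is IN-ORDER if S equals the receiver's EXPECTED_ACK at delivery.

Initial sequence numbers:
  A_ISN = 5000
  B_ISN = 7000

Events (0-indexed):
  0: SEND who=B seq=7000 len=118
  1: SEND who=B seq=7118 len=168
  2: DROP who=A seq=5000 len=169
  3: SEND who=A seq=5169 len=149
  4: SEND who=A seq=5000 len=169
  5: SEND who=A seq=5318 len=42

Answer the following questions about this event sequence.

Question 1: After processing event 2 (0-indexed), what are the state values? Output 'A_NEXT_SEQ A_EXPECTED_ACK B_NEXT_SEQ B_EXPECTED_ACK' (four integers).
After event 0: A_seq=5000 A_ack=7118 B_seq=7118 B_ack=5000
After event 1: A_seq=5000 A_ack=7286 B_seq=7286 B_ack=5000
After event 2: A_seq=5169 A_ack=7286 B_seq=7286 B_ack=5000

5169 7286 7286 5000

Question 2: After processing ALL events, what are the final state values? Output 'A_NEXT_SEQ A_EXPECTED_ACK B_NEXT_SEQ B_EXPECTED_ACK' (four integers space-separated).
Answer: 5360 7286 7286 5360

Derivation:
After event 0: A_seq=5000 A_ack=7118 B_seq=7118 B_ack=5000
After event 1: A_seq=5000 A_ack=7286 B_seq=7286 B_ack=5000
After event 2: A_seq=5169 A_ack=7286 B_seq=7286 B_ack=5000
After event 3: A_seq=5318 A_ack=7286 B_seq=7286 B_ack=5000
After event 4: A_seq=5318 A_ack=7286 B_seq=7286 B_ack=5318
After event 5: A_seq=5360 A_ack=7286 B_seq=7286 B_ack=5360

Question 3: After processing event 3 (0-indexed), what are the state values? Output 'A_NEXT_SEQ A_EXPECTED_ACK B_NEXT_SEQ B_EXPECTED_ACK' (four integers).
After event 0: A_seq=5000 A_ack=7118 B_seq=7118 B_ack=5000
After event 1: A_seq=5000 A_ack=7286 B_seq=7286 B_ack=5000
After event 2: A_seq=5169 A_ack=7286 B_seq=7286 B_ack=5000
After event 3: A_seq=5318 A_ack=7286 B_seq=7286 B_ack=5000

5318 7286 7286 5000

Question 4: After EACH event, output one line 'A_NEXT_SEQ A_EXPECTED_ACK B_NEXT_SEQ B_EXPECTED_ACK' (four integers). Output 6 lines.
5000 7118 7118 5000
5000 7286 7286 5000
5169 7286 7286 5000
5318 7286 7286 5000
5318 7286 7286 5318
5360 7286 7286 5360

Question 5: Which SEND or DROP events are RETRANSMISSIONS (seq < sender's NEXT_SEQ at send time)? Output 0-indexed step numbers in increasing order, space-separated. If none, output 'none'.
Step 0: SEND seq=7000 -> fresh
Step 1: SEND seq=7118 -> fresh
Step 2: DROP seq=5000 -> fresh
Step 3: SEND seq=5169 -> fresh
Step 4: SEND seq=5000 -> retransmit
Step 5: SEND seq=5318 -> fresh

Answer: 4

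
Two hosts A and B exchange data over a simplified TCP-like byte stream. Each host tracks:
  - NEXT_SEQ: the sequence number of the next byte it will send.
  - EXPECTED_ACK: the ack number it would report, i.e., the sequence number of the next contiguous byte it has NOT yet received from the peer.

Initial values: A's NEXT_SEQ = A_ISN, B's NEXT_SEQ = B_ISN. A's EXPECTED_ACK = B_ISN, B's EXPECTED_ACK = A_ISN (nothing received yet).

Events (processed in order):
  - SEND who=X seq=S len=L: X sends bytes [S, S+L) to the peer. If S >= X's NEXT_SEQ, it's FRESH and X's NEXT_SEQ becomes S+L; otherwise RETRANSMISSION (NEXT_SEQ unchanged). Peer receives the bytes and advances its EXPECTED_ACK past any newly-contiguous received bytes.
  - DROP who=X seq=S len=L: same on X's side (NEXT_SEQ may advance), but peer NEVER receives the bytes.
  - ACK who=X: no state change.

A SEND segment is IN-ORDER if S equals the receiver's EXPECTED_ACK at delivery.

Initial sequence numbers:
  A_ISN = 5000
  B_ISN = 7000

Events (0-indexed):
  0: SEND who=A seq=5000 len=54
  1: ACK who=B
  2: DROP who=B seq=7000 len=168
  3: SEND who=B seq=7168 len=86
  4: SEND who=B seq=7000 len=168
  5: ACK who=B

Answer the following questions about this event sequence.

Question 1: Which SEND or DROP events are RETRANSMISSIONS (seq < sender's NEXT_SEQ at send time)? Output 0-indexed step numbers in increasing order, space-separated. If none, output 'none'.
Answer: 4

Derivation:
Step 0: SEND seq=5000 -> fresh
Step 2: DROP seq=7000 -> fresh
Step 3: SEND seq=7168 -> fresh
Step 4: SEND seq=7000 -> retransmit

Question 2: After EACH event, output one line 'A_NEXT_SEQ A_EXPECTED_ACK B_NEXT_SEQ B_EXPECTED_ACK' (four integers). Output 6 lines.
5054 7000 7000 5054
5054 7000 7000 5054
5054 7000 7168 5054
5054 7000 7254 5054
5054 7254 7254 5054
5054 7254 7254 5054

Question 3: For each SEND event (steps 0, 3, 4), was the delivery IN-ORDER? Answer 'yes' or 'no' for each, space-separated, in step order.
Answer: yes no yes

Derivation:
Step 0: SEND seq=5000 -> in-order
Step 3: SEND seq=7168 -> out-of-order
Step 4: SEND seq=7000 -> in-order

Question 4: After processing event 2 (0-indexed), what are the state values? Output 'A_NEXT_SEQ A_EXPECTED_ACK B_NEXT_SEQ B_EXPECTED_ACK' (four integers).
After event 0: A_seq=5054 A_ack=7000 B_seq=7000 B_ack=5054
After event 1: A_seq=5054 A_ack=7000 B_seq=7000 B_ack=5054
After event 2: A_seq=5054 A_ack=7000 B_seq=7168 B_ack=5054

5054 7000 7168 5054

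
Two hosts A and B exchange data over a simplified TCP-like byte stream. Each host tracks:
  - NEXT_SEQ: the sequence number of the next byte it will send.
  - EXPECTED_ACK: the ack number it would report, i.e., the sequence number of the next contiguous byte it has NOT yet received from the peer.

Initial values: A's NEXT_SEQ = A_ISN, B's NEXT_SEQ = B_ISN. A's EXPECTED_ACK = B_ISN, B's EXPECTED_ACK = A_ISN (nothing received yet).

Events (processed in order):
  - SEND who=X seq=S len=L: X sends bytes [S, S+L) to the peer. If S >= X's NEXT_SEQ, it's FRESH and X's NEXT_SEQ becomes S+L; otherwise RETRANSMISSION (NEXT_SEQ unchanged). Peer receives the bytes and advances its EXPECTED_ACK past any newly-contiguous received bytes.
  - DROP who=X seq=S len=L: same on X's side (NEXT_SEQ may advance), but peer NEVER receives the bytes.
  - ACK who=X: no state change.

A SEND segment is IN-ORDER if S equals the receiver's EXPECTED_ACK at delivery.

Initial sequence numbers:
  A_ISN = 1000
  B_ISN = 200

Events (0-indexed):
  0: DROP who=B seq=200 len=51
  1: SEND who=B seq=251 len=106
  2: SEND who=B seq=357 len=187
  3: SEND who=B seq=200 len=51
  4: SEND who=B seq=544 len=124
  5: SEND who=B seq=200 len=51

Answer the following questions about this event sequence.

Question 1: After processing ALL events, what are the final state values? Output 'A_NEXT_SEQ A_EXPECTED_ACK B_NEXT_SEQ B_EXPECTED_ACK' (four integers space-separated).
Answer: 1000 668 668 1000

Derivation:
After event 0: A_seq=1000 A_ack=200 B_seq=251 B_ack=1000
After event 1: A_seq=1000 A_ack=200 B_seq=357 B_ack=1000
After event 2: A_seq=1000 A_ack=200 B_seq=544 B_ack=1000
After event 3: A_seq=1000 A_ack=544 B_seq=544 B_ack=1000
After event 4: A_seq=1000 A_ack=668 B_seq=668 B_ack=1000
After event 5: A_seq=1000 A_ack=668 B_seq=668 B_ack=1000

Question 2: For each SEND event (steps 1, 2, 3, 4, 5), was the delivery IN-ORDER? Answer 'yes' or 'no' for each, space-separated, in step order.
Answer: no no yes yes no

Derivation:
Step 1: SEND seq=251 -> out-of-order
Step 2: SEND seq=357 -> out-of-order
Step 3: SEND seq=200 -> in-order
Step 4: SEND seq=544 -> in-order
Step 5: SEND seq=200 -> out-of-order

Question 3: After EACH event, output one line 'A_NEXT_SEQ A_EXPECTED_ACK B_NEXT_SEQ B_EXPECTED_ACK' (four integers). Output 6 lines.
1000 200 251 1000
1000 200 357 1000
1000 200 544 1000
1000 544 544 1000
1000 668 668 1000
1000 668 668 1000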